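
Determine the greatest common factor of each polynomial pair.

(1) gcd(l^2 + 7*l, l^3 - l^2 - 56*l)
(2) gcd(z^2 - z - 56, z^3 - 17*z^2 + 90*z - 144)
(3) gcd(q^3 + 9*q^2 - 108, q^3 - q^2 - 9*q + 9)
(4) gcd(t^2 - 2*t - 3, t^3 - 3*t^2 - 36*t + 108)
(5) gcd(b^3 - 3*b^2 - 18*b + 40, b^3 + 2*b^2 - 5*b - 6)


(1) = gcd(l*(l + 7), l*(l - 8)*(l + 7)) = l^2 + 7*l
(2) = z - 8
(3) = gcd((q - 3)*(q + 6)^2, (q - 3)*(q - 1)*(q + 3)) = q - 3
(4) = gcd((t - 3)*(t + 1), (t - 6)*(t - 3)*(t + 6)) = t - 3
(5) = gcd((b - 5)*(b - 2)*(b + 4), (b - 2)*(b + 1)*(b + 3)) = b - 2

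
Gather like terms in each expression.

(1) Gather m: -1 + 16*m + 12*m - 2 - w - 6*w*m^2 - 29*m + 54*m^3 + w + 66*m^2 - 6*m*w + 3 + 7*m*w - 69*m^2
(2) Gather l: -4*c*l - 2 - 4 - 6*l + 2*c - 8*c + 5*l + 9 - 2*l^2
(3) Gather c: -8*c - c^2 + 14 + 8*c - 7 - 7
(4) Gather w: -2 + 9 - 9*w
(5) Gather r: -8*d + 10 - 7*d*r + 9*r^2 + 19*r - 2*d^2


(1) = 54*m^3 + m^2*(-6*w - 3) + m*(w - 1)
(2) = -6*c - 2*l^2 + l*(-4*c - 1) + 3
(3) = -c^2
(4) = 7 - 9*w
(5) = -2*d^2 - 8*d + 9*r^2 + r*(19 - 7*d) + 10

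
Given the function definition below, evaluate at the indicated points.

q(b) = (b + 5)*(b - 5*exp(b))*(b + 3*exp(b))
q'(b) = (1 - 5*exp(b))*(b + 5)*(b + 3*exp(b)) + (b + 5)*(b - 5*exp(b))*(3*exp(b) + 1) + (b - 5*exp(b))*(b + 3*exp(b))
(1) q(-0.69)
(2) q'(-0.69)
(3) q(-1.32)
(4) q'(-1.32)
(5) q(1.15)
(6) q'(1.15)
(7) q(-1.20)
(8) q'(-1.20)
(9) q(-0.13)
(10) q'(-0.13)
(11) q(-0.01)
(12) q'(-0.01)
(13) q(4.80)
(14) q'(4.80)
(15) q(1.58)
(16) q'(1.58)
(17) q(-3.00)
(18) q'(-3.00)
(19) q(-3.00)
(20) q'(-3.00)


(1) = -11.23
(2) = -42.42
(3) = 5.07
(4) = -15.59
(5) = -956.66
(6) = -2065.16
(7) = 3.05
(8) = -18.20
(9) = -55.13
(10) = -132.68
(11) = -73.27
(12) = -171.30
(13) = -2181628.80
(14) = -4577180.19
(15) = -2410.94
(16) = -5163.29
(17) = 18.52
(18) = -2.49
(19) = 18.52
(20) = -2.49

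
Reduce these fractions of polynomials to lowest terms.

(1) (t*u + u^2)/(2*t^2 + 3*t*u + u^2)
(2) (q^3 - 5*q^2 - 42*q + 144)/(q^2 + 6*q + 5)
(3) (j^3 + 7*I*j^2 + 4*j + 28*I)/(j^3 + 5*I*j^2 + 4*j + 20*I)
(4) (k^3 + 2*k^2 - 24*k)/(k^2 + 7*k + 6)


(1) = u/(2*t + u)
(2) = (q^3 - 5*q^2 - 42*q + 144)/(q^2 + 6*q + 5)
(3) = (j + 7*I)/(j + 5*I)
(4) = (k^2 - 4*k)/(k + 1)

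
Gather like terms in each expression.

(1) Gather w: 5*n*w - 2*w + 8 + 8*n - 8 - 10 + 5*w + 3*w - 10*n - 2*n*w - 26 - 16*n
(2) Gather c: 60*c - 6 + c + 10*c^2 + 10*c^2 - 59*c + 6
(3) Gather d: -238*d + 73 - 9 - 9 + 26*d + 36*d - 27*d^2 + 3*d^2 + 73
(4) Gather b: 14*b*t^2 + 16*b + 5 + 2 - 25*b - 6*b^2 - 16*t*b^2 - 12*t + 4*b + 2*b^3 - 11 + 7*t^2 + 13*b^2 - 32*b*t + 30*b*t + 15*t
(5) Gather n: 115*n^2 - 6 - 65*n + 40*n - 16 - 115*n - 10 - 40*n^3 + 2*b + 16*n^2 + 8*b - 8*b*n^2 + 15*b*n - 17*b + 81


(1) = -18*n + w*(3*n + 6) - 36
(2) = 20*c^2 + 2*c
(3) = -24*d^2 - 176*d + 128
(4) = 2*b^3 + b^2*(7 - 16*t) + b*(14*t^2 - 2*t - 5) + 7*t^2 + 3*t - 4
(5) = -7*b - 40*n^3 + n^2*(131 - 8*b) + n*(15*b - 140) + 49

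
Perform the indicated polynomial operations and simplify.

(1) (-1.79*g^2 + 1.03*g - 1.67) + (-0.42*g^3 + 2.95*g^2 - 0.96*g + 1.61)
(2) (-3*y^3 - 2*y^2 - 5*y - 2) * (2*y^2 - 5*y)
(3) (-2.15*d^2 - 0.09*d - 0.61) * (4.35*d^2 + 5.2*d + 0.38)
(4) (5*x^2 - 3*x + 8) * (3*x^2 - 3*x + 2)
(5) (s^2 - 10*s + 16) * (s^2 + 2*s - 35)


(1) = -0.42*g^3 + 1.16*g^2 + 0.07*g - 0.06
(2) = -6*y^5 + 11*y^4 + 21*y^2 + 10*y
(3) = -9.3525*d^4 - 11.5715*d^3 - 3.9385*d^2 - 3.2062*d - 0.2318
(4) = 15*x^4 - 24*x^3 + 43*x^2 - 30*x + 16
(5) = s^4 - 8*s^3 - 39*s^2 + 382*s - 560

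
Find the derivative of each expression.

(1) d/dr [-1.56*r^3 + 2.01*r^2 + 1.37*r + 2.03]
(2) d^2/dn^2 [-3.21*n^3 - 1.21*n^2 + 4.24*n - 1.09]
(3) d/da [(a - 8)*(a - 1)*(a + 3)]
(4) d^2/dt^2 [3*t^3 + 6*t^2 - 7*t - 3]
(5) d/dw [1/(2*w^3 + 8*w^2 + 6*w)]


(1) = -4.68*r^2 + 4.02*r + 1.37
(2) = -19.26*n - 2.42
(3) = 3*a^2 - 12*a - 19
(4) = 18*t + 12
(5) = (-3*w^2 - 8*w - 3)/(2*w^2*(w^2 + 4*w + 3)^2)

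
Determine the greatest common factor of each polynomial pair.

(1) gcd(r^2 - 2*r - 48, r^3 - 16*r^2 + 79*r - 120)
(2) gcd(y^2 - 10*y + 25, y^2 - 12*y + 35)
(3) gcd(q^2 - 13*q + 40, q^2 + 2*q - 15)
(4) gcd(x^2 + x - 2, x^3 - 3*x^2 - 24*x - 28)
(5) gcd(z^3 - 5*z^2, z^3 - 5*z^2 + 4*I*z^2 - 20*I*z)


(1) = gcd((r - 8)*(r + 6), (r - 8)*(r - 5)*(r - 3)) = r - 8
(2) = gcd((y - 5)^2, (y - 7)*(y - 5)) = y - 5
(3) = gcd((q - 8)*(q - 5), (q - 3)*(q + 5)) = 1
(4) = x + 2
(5) = gcd(z^2*(z - 5), z*(z - 5)*(z + 4*I)) = z^2 - 5*z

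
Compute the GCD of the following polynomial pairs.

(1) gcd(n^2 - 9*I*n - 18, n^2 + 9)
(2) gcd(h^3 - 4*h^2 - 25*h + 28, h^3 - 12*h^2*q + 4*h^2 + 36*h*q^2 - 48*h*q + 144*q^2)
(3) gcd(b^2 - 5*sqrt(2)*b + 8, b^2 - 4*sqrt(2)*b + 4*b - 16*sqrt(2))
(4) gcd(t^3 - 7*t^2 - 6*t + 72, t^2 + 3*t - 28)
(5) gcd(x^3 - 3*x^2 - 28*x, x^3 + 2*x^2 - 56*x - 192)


(1) = gcd((n - 6*I)*(n - 3*I), (n - 3*I)*(n + 3*I)) = n - 3*I
(2) = gcd((h - 7)*(h - 1)*(h + 4), (h + 4)*(h - 6*q)^2) = h + 4
(3) = gcd((b - 4*sqrt(2))*(b - sqrt(2)), (b + 4)*(b - 4*sqrt(2))) = b - 4*sqrt(2)
(4) = t - 4
(5) = x + 4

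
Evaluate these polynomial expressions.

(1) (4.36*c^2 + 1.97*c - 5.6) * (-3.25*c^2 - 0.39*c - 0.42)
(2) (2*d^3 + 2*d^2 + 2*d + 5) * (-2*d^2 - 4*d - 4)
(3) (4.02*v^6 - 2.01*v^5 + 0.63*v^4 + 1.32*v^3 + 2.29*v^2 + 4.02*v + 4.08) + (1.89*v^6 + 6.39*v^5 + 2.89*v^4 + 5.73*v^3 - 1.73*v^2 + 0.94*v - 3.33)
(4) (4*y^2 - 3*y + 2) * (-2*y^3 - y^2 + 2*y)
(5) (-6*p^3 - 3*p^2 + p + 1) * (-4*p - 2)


(1) = -14.17*c^4 - 8.1029*c^3 + 15.6005*c^2 + 1.3566*c + 2.352
(2) = -4*d^5 - 12*d^4 - 20*d^3 - 26*d^2 - 28*d - 20
(3) = 5.91*v^6 + 4.38*v^5 + 3.52*v^4 + 7.05*v^3 + 0.56*v^2 + 4.96*v + 0.75
(4) = -8*y^5 + 2*y^4 + 7*y^3 - 8*y^2 + 4*y
(5) = 24*p^4 + 24*p^3 + 2*p^2 - 6*p - 2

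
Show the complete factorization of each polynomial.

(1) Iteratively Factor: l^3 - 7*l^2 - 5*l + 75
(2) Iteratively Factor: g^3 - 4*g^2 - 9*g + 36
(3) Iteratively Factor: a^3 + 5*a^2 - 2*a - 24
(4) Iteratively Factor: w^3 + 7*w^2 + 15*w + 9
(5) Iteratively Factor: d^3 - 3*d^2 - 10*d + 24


(1) = (l + 3)*(l^2 - 10*l + 25) = (l - 5)*(l + 3)*(l - 5)
(2) = (g - 3)*(g^2 - g - 12) = (g - 4)*(g - 3)*(g + 3)
(3) = (a + 3)*(a^2 + 2*a - 8) = (a + 3)*(a + 4)*(a - 2)
(4) = (w + 1)*(w^2 + 6*w + 9) = (w + 1)*(w + 3)*(w + 3)
(5) = (d + 3)*(d^2 - 6*d + 8) = (d - 4)*(d + 3)*(d - 2)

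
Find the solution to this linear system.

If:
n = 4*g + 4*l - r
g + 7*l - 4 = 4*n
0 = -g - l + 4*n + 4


Then:
g = 4*r/15 - 4/15
l = 0
n = r/15 - 16/15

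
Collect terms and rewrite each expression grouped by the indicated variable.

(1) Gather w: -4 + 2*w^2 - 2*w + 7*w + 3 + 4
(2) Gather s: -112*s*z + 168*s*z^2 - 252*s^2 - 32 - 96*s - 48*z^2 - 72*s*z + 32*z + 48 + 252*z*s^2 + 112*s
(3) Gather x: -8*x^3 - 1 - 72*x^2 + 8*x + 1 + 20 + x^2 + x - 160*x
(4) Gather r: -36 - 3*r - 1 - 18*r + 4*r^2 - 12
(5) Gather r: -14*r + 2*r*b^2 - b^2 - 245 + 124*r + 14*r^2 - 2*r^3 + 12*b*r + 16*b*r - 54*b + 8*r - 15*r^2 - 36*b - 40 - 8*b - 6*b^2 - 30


(1) = 2*w^2 + 5*w + 3
(2) = s^2*(252*z - 252) + s*(168*z^2 - 184*z + 16) - 48*z^2 + 32*z + 16
(3) = -8*x^3 - 71*x^2 - 151*x + 20
(4) = 4*r^2 - 21*r - 49
(5) = -7*b^2 - 98*b - 2*r^3 - r^2 + r*(2*b^2 + 28*b + 118) - 315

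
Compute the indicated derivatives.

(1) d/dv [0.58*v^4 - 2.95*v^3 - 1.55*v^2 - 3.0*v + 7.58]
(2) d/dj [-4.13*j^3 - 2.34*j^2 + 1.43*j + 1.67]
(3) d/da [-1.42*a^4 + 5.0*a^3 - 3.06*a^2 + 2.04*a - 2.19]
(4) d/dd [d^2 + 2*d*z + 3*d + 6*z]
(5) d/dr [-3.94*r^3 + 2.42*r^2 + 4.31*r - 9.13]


(1) = 2.32*v^3 - 8.85*v^2 - 3.1*v - 3.0
(2) = -12.39*j^2 - 4.68*j + 1.43
(3) = -5.68*a^3 + 15.0*a^2 - 6.12*a + 2.04
(4) = 2*d + 2*z + 3
(5) = -11.82*r^2 + 4.84*r + 4.31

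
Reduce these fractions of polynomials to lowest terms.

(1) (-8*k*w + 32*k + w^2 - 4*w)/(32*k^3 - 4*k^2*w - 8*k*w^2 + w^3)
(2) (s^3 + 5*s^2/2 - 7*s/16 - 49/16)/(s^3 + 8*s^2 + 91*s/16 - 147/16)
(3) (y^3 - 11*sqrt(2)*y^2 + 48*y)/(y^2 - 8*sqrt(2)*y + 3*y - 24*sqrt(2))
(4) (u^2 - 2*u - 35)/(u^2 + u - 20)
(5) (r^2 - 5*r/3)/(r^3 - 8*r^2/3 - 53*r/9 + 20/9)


(1) = (w - 4)/(-4*k^2 + w^2)
(2) = (4*s^2 + 3*s - 7)/(4*s^2 + 25*s - 21)
(3) = (y^2 - 3*sqrt(2)*y)/(y + 3)
(4) = (u - 7)/(u - 4)
(5) = (9*r^2 - 15*r)/(9*r^3 - 24*r^2 - 53*r + 20)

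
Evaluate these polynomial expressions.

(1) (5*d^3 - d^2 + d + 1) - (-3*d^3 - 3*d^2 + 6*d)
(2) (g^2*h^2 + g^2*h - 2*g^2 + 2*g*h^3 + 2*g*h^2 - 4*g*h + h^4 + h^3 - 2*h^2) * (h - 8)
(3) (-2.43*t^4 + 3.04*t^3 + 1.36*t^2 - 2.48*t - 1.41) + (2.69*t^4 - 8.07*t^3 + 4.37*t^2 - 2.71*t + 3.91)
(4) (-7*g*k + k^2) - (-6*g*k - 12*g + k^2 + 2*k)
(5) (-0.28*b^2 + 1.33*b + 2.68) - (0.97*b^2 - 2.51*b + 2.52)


(1) = 8*d^3 + 2*d^2 - 5*d + 1
(2) = g^2*h^3 - 7*g^2*h^2 - 10*g^2*h + 16*g^2 + 2*g*h^4 - 14*g*h^3 - 20*g*h^2 + 32*g*h + h^5 - 7*h^4 - 10*h^3 + 16*h^2
(3) = 0.26*t^4 - 5.03*t^3 + 5.73*t^2 - 5.19*t + 2.5
(4) = -g*k + 12*g - 2*k
(5) = -1.25*b^2 + 3.84*b + 0.16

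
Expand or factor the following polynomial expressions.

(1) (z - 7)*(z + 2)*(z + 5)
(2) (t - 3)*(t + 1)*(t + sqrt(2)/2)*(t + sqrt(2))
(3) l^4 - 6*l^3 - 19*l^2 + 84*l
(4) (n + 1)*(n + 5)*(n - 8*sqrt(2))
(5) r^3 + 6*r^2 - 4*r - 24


(1) = z^3 - 39*z - 70
(2) = t^4 - 2*t^3 + 3*sqrt(2)*t^3/2 - 3*sqrt(2)*t^2 - 2*t^2 - 9*sqrt(2)*t/2 - 2*t - 3
(3) = l*(l - 7)*(l - 3)*(l + 4)
(4) = n^3 - 8*sqrt(2)*n^2 + 6*n^2 - 48*sqrt(2)*n + 5*n - 40*sqrt(2)
(5) = (r - 2)*(r + 2)*(r + 6)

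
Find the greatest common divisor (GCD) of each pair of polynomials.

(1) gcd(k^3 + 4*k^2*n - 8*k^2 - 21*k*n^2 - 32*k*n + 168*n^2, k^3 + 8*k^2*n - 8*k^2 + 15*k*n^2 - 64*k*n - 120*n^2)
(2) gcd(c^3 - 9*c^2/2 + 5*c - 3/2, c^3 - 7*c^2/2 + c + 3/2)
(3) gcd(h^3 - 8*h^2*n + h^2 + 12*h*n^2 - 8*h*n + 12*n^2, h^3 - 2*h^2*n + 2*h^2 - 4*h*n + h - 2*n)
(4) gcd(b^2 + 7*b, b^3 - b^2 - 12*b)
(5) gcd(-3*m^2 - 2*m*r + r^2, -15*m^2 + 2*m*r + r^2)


(1) = k - 8
(2) = c^2 - 4*c + 3
(3) = h^2 - 2*h*n + h - 2*n
(4) = b
(5) = gcd((-3*m + r)*(m + r), (-3*m + r)*(5*m + r)) = -3*m + r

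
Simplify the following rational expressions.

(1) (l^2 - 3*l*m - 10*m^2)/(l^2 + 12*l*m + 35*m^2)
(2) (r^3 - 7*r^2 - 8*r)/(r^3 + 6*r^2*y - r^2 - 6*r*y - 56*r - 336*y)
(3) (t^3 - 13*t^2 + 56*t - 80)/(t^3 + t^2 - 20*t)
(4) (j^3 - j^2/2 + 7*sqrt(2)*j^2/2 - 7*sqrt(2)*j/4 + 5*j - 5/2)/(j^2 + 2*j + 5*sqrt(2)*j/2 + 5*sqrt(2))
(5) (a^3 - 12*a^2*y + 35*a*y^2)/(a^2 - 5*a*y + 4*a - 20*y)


(1) = (l^2 - 3*l*m - 10*m^2)/(l^2 + 12*l*m + 35*m^2)
(2) = (r^2 + r)/(r^2 + 6*r*y + 7*r + 42*y)
(3) = (t^2 - 9*t + 20)/(t^2 + 5*t)
(4) = (8*j^2 + j*(-4 + 8*sqrt(2)) - 4*sqrt(2))/(8*j + 16)
(5) = (a^2 - 7*a*y)/(a + 4)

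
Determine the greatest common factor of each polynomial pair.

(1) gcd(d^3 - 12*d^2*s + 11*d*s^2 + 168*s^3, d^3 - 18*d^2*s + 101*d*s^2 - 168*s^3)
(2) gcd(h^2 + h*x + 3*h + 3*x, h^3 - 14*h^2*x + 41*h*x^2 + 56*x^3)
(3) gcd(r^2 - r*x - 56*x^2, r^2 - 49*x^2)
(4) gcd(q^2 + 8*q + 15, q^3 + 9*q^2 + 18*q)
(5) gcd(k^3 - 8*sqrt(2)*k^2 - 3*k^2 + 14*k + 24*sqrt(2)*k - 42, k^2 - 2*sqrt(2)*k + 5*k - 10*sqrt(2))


(1) = d^2 - 15*d*s + 56*s^2
(2) = gcd((h + 3)*(h + x), (h - 8*x)*(h - 7*x)*(h + x)) = h + x
(3) = gcd((r - 8*x)*(r + 7*x), (r - 7*x)*(r + 7*x)) = r + 7*x
(4) = gcd((q + 3)*(q + 5), q*(q + 3)*(q + 6)) = q + 3
(5) = gcd((k - 3)*(k - 7*sqrt(2))*(k - sqrt(2)), (k + 5)*(k - 2*sqrt(2))) = 1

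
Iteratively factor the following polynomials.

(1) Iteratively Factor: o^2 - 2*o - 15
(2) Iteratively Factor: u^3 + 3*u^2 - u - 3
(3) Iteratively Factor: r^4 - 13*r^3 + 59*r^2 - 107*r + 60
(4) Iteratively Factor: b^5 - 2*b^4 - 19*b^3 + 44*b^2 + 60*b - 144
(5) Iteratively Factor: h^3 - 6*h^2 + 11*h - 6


(1) = (o + 3)*(o - 5)
(2) = (u + 3)*(u^2 - 1) = (u + 1)*(u + 3)*(u - 1)
(3) = (r - 4)*(r^3 - 9*r^2 + 23*r - 15) = (r - 4)*(r - 3)*(r^2 - 6*r + 5) = (r - 5)*(r - 4)*(r - 3)*(r - 1)
(4) = (b - 3)*(b^4 + b^3 - 16*b^2 - 4*b + 48) = (b - 3)*(b + 2)*(b^3 - b^2 - 14*b + 24) = (b - 3)*(b - 2)*(b + 2)*(b^2 + b - 12) = (b - 3)*(b - 2)*(b + 2)*(b + 4)*(b - 3)
(5) = (h - 3)*(h^2 - 3*h + 2) = (h - 3)*(h - 2)*(h - 1)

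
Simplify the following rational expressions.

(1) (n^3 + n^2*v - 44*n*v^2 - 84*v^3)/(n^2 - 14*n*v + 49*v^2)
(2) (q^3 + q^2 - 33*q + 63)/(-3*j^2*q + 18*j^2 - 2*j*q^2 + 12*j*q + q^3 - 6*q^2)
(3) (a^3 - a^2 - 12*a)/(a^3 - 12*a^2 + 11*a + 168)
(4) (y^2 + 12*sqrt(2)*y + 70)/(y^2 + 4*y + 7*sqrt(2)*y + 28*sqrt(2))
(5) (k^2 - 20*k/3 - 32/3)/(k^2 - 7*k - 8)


(1) = (-n^2 - 8*n*v - 12*v^2)/(-n + 7*v)
(2) = (q^3 + q^2 - 33*q + 63)/(-3*j^2*q + 18*j^2 - 2*j*q^2 + 12*j*q + q^3 - 6*q^2)
(3) = (a^2 - 4*a)/(a^2 - 15*a + 56)
(4) = (y + 5*sqrt(2))/(y + 4)
(5) = (3*k + 4)/(3*k + 3)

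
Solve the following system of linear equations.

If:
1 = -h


Then:
h = -1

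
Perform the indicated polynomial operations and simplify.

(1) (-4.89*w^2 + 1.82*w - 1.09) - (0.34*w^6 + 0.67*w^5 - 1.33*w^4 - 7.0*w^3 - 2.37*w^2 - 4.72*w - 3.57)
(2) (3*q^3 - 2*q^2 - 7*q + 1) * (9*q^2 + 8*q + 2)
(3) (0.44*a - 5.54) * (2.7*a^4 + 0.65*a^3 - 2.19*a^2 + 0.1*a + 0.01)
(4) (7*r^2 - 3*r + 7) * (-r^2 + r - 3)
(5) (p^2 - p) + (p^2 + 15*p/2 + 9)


(1) = -0.34*w^6 - 0.67*w^5 + 1.33*w^4 + 7.0*w^3 - 2.52*w^2 + 6.54*w + 2.48
(2) = 27*q^5 + 6*q^4 - 73*q^3 - 51*q^2 - 6*q + 2
(3) = 1.188*a^5 - 14.672*a^4 - 4.5646*a^3 + 12.1766*a^2 - 0.5496*a - 0.0554
(4) = -7*r^4 + 10*r^3 - 31*r^2 + 16*r - 21
(5) = 2*p^2 + 13*p/2 + 9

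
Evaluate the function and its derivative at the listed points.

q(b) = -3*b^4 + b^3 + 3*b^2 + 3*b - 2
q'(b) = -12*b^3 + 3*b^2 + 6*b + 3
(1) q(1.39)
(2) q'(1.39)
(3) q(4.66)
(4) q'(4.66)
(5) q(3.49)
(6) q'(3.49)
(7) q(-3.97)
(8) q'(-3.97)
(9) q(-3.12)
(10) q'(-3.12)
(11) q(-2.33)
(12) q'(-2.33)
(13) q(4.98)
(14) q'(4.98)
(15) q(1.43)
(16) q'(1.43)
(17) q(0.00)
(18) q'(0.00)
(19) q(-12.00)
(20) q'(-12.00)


(1) = -0.55
(2) = -15.09
(3) = -1236.38
(4) = -1118.23
(5) = -357.55
(6) = -449.62
(7) = -774.42
(8) = 777.31
(9) = -296.80
(10) = 377.94
(11) = -93.77
(12) = 157.10
(13) = -1634.33
(14) = -1374.79
(15) = -1.20
(16) = -17.38
(17) = -2.00
(18) = 3.00
(19) = -63542.00
(20) = 21099.00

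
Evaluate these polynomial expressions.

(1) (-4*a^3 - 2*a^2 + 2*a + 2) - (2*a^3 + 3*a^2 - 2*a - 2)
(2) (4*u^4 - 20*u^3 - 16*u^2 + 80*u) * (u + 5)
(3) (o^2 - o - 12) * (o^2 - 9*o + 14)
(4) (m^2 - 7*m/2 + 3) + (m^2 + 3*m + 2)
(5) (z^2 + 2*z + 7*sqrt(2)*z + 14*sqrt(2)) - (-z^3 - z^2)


(1) = -6*a^3 - 5*a^2 + 4*a + 4
(2) = 4*u^5 - 116*u^3 + 400*u
(3) = o^4 - 10*o^3 + 11*o^2 + 94*o - 168
(4) = 2*m^2 - m/2 + 5
(5) = z^3 + 2*z^2 + 2*z + 7*sqrt(2)*z + 14*sqrt(2)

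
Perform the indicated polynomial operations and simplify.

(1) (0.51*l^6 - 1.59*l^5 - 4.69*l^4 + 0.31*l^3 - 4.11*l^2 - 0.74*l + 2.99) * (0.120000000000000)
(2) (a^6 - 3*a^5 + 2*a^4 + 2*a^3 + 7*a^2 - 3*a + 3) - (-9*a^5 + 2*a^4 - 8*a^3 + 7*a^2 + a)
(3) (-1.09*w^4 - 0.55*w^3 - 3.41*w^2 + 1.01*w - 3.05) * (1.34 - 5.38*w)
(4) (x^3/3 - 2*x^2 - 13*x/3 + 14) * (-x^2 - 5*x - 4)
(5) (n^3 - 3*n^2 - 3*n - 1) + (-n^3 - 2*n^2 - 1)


(1) = 0.0612*l^6 - 0.1908*l^5 - 0.5628*l^4 + 0.0372*l^3 - 0.4932*l^2 - 0.0888*l + 0.3588
(2) = a^6 + 6*a^5 + 10*a^3 - 4*a + 3
(3) = 5.8642*w^5 + 1.4984*w^4 + 17.6088*w^3 - 10.0032*w^2 + 17.7624*w - 4.087
(4) = -x^5/3 + x^4/3 + 13*x^3 + 47*x^2/3 - 158*x/3 - 56
(5) = -5*n^2 - 3*n - 2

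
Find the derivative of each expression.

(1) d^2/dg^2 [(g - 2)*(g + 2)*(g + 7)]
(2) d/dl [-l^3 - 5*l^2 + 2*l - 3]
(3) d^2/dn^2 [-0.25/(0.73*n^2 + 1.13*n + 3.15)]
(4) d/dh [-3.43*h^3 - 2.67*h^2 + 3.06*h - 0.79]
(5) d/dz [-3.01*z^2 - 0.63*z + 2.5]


(1) = 6*g + 14
(2) = -3*l^2 - 10*l + 2
(3) = (0.26645*n^2 + 0.41245*n - 0.25*(1.46*n + 1.13)*(2.92*n + 2.26) + 1.14975)/(0.73*n^2 + 1.13*n + 3.15)^3
(4) = -10.29*h^2 - 5.34*h + 3.06
(5) = -6.02*z - 0.63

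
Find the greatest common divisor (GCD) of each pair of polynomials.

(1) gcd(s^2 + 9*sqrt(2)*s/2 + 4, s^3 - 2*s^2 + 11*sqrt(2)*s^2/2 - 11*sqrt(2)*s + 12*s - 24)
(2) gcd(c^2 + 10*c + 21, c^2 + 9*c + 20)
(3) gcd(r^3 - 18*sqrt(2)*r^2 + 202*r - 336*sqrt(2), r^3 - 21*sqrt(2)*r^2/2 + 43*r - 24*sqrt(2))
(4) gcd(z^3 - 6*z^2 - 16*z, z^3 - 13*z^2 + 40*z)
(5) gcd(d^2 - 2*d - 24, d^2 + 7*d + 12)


(1) = gcd((s + sqrt(2)/2)*(s + 4*sqrt(2)), (s - 2)*(s + 3*sqrt(2)/2)*(s + 4*sqrt(2))) = s + 4*sqrt(2)
(2) = gcd((c + 3)*(c + 7), (c + 4)*(c + 5)) = 1
(3) = gcd((r - 8*sqrt(2))*(r - 7*sqrt(2))*(r - 3*sqrt(2)), (r - 8*sqrt(2))*(r - 3*sqrt(2)/2)*(r - sqrt(2))) = r - 8*sqrt(2)
(4) = gcd(z*(z - 8)*(z + 2), z*(z - 8)*(z - 5)) = z^2 - 8*z
(5) = d + 4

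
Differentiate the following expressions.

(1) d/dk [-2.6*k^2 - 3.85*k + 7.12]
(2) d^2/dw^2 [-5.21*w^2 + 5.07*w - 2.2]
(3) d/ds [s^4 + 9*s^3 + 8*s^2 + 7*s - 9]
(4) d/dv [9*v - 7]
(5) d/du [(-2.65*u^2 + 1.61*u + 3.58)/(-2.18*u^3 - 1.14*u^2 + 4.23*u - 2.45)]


(1) = -5.2*k - 3.85
(2) = -10.4200000000000
(3) = 4*s^3 + 27*s^2 + 16*s + 7
(4) = 9
(5) = (-5.777*u^4 + 7.0196*u^3 + 14.0391*u^2 + 21.1474*u - 19.0879)/(4.7524*u^6 + 4.9704*u^5 - 17.1432*u^4 + 1.0376*u^3 + 23.4789*u^2 - 20.727*u + 6.0025)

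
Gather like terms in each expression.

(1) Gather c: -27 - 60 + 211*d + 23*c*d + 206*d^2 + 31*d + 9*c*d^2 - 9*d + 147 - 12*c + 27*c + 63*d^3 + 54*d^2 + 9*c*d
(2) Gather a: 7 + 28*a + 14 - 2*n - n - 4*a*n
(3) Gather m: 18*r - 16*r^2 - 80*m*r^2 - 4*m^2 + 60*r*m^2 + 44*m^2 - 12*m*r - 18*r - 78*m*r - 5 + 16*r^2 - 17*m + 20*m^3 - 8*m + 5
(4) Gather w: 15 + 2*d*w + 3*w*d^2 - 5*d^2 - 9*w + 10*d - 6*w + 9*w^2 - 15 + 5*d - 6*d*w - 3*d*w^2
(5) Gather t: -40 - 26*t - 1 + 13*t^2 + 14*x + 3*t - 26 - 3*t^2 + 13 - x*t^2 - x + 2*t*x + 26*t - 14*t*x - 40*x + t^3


(1) = c*(9*d^2 + 32*d + 15) + 63*d^3 + 260*d^2 + 233*d + 60
(2) = a*(28 - 4*n) - 3*n + 21
(3) = 20*m^3 + m^2*(60*r + 40) + m*(-80*r^2 - 90*r - 25)
(4) = -5*d^2 + 15*d + w^2*(9 - 3*d) + w*(3*d^2 - 4*d - 15)
(5) = t^3 + t^2*(10 - x) + t*(3 - 12*x) - 27*x - 54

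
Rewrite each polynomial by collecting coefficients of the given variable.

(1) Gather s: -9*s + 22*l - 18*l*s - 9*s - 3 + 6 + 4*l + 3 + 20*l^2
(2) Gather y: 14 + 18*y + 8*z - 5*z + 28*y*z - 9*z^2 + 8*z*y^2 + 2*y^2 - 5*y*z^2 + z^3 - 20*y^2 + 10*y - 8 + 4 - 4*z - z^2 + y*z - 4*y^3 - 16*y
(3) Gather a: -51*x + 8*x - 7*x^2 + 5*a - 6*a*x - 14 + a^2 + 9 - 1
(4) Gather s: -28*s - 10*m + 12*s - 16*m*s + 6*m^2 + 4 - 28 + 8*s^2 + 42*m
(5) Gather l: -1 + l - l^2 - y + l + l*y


(1) = 20*l^2 + 26*l + s*(-18*l - 18) + 6
(2) = -4*y^3 + y^2*(8*z - 18) + y*(-5*z^2 + 29*z + 12) + z^3 - 10*z^2 - z + 10
(3) = a^2 + a*(5 - 6*x) - 7*x^2 - 43*x - 6
(4) = 6*m^2 + 32*m + 8*s^2 + s*(-16*m - 16) - 24
(5) = -l^2 + l*(y + 2) - y - 1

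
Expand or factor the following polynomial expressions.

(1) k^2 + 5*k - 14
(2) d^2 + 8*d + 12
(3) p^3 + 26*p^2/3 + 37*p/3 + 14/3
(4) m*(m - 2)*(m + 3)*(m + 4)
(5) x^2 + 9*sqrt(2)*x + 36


(1) = (k - 2)*(k + 7)
(2) = (d + 2)*(d + 6)
(3) = (p + 2/3)*(p + 1)*(p + 7)
(4) = m^4 + 5*m^3 - 2*m^2 - 24*m
(5) = (x + 3*sqrt(2))*(x + 6*sqrt(2))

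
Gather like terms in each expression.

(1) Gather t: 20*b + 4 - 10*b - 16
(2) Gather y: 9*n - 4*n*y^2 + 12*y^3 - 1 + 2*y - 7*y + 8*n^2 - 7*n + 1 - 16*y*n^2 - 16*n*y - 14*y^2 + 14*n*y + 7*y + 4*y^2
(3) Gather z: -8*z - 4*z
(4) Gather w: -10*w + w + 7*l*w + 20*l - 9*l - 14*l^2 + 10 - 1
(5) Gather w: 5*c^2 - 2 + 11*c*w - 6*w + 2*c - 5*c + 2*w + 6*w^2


(1) = 10*b - 12
(2) = 8*n^2 + 2*n + 12*y^3 + y^2*(-4*n - 10) + y*(-16*n^2 - 2*n + 2)
(3) = -12*z
(4) = -14*l^2 + 11*l + w*(7*l - 9) + 9
(5) = 5*c^2 - 3*c + 6*w^2 + w*(11*c - 4) - 2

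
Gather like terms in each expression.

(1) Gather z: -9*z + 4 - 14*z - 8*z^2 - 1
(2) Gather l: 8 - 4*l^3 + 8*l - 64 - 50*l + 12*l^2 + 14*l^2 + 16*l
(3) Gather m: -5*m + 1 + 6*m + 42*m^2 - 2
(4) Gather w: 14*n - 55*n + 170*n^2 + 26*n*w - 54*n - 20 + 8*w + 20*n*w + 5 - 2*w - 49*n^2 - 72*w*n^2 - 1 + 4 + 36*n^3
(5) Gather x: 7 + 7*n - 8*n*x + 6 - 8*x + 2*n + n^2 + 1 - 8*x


(1) = -8*z^2 - 23*z + 3
(2) = -4*l^3 + 26*l^2 - 26*l - 56
(3) = 42*m^2 + m - 1
(4) = 36*n^3 + 121*n^2 - 95*n + w*(-72*n^2 + 46*n + 6) - 12
(5) = n^2 + 9*n + x*(-8*n - 16) + 14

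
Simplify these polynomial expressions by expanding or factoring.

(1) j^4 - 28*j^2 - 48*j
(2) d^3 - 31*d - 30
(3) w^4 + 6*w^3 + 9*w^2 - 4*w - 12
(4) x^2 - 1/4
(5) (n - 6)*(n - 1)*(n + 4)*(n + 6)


(1) = j*(j - 6)*(j + 2)*(j + 4)
(2) = (d - 6)*(d + 1)*(d + 5)
(3) = (w - 1)*(w + 2)^2*(w + 3)
(4) = (x - 1/2)*(x + 1/2)
(5) = n^4 + 3*n^3 - 40*n^2 - 108*n + 144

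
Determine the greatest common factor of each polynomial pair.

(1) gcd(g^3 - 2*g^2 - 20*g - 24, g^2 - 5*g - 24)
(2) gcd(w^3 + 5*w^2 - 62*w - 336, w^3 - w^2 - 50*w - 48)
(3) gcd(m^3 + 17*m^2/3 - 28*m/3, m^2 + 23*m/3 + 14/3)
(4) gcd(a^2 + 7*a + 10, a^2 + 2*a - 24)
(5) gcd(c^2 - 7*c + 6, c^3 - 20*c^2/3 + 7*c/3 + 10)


(1) = gcd((g - 6)*(g + 2)^2, (g - 8)*(g + 3)) = 1
(2) = w^2 - 2*w - 48
(3) = m + 7
(4) = gcd((a + 2)*(a + 5), (a - 4)*(a + 6)) = 1
(5) = c - 6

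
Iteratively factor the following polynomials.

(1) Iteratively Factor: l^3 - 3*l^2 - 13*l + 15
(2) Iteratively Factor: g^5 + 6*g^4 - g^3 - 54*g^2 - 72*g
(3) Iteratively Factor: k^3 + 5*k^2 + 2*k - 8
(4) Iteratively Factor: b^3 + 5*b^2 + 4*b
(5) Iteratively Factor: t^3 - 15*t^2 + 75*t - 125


(1) = (l + 3)*(l^2 - 6*l + 5) = (l - 5)*(l + 3)*(l - 1)
(2) = (g)*(g^4 + 6*g^3 - g^2 - 54*g - 72) = g*(g + 2)*(g^3 + 4*g^2 - 9*g - 36) = g*(g + 2)*(g + 4)*(g^2 - 9) = g*(g + 2)*(g + 3)*(g + 4)*(g - 3)
(3) = (k + 4)*(k^2 + k - 2) = (k + 2)*(k + 4)*(k - 1)
(4) = (b + 4)*(b^2 + b) = b*(b + 4)*(b + 1)
(5) = (t - 5)*(t^2 - 10*t + 25) = (t - 5)^2*(t - 5)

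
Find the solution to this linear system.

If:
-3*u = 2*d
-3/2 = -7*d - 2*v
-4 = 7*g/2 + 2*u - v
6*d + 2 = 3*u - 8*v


Then:
d = 2/5
g = -247/210
u = -4/15
v = -13/20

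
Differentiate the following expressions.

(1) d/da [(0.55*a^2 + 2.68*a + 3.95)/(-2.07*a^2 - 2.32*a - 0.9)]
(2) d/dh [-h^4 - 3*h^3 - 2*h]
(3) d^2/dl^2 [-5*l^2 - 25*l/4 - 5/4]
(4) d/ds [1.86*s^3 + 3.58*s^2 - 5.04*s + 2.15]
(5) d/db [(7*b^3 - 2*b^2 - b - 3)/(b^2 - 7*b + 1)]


(1) = (4.2716*a^2 + 15.363*a + 6.752)/(4.2849*a^4 + 9.6048*a^3 + 9.1084*a^2 + 4.176*a + 0.81)
(2) = -4*h^3 - 9*h^2 - 2
(3) = -10
(4) = 5.58*s^2 + 7.16*s - 5.04
(5) = (7*b^4 - 98*b^3 + 36*b^2 + 2*b - 22)/(b^4 - 14*b^3 + 51*b^2 - 14*b + 1)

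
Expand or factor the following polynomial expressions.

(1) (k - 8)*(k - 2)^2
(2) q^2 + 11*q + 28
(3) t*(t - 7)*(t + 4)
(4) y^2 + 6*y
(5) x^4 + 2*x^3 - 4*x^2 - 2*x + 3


(1) = k^3 - 12*k^2 + 36*k - 32
(2) = (q + 4)*(q + 7)
(3) = t^3 - 3*t^2 - 28*t
(4) = y*(y + 6)
(5) = (x - 1)^2*(x + 1)*(x + 3)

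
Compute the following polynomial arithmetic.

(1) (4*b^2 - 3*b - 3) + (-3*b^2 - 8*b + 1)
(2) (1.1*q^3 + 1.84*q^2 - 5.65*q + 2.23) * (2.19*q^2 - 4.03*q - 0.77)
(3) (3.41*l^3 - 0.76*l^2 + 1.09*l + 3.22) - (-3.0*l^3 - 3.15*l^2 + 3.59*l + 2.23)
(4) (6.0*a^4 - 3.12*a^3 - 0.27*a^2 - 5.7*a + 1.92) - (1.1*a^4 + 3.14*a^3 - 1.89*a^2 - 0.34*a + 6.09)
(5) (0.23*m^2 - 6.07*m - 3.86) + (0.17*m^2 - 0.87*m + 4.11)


(1) = b^2 - 11*b - 2
(2) = 2.409*q^5 - 0.4034*q^4 - 20.6357*q^3 + 26.2364*q^2 - 4.6364*q - 1.7171
(3) = 6.41*l^3 + 2.39*l^2 - 2.5*l + 0.99
(4) = 4.9*a^4 - 6.26*a^3 + 1.62*a^2 - 5.36*a - 4.17
(5) = 0.4*m^2 - 6.94*m + 0.25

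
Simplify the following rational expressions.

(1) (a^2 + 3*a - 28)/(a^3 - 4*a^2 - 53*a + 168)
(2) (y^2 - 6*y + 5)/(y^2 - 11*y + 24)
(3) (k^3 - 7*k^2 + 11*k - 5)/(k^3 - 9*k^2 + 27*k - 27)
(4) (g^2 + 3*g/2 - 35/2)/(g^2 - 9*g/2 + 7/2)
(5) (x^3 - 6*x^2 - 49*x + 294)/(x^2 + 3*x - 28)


(1) = (a - 4)/(a^2 - 11*a + 24)
(2) = (y^2 - 6*y + 5)/(y^2 - 11*y + 24)
(3) = (k^3 - 7*k^2 + 11*k - 5)/(k^3 - 9*k^2 + 27*k - 27)
(4) = (g + 5)/(g - 1)
(5) = (x^2 - 13*x + 42)/(x - 4)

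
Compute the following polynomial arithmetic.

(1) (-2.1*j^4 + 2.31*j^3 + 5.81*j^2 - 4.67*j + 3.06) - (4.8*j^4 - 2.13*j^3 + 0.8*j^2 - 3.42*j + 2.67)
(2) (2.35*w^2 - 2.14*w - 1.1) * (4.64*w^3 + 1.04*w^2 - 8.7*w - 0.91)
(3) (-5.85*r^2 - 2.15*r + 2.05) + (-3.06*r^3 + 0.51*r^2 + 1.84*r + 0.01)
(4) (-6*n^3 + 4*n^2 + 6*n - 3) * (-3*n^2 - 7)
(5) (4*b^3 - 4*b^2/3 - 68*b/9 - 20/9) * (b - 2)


(1) = -6.9*j^4 + 4.44*j^3 + 5.01*j^2 - 1.25*j + 0.39
(2) = 10.904*w^5 - 7.4856*w^4 - 27.7746*w^3 + 15.3355*w^2 + 11.5174*w + 1.001
(3) = -3.06*r^3 - 5.34*r^2 - 0.31*r + 2.06
(4) = 18*n^5 - 12*n^4 + 24*n^3 - 19*n^2 - 42*n + 21
(5) = 4*b^4 - 28*b^3/3 - 44*b^2/9 + 116*b/9 + 40/9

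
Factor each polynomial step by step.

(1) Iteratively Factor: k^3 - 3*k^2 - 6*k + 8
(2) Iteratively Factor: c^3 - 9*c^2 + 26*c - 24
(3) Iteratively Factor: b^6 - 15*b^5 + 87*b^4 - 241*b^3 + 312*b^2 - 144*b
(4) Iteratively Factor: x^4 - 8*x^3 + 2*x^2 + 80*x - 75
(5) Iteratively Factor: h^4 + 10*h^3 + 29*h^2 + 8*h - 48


(1) = (k - 4)*(k^2 + k - 2) = (k - 4)*(k + 2)*(k - 1)
(2) = (c - 3)*(c^2 - 6*c + 8) = (c - 3)*(c - 2)*(c - 4)
(3) = (b - 4)*(b^5 - 11*b^4 + 43*b^3 - 69*b^2 + 36*b) = (b - 4)*(b - 3)*(b^4 - 8*b^3 + 19*b^2 - 12*b) = (b - 4)^2*(b - 3)*(b^3 - 4*b^2 + 3*b) = b*(b - 4)^2*(b - 3)*(b^2 - 4*b + 3) = b*(b - 4)^2*(b - 3)*(b - 1)*(b - 3)
(4) = (x - 5)*(x^3 - 3*x^2 - 13*x + 15) = (x - 5)*(x - 1)*(x^2 - 2*x - 15) = (x - 5)*(x - 1)*(x + 3)*(x - 5)
(5) = (h + 4)*(h^3 + 6*h^2 + 5*h - 12) = (h - 1)*(h + 4)*(h^2 + 7*h + 12) = (h - 1)*(h + 4)^2*(h + 3)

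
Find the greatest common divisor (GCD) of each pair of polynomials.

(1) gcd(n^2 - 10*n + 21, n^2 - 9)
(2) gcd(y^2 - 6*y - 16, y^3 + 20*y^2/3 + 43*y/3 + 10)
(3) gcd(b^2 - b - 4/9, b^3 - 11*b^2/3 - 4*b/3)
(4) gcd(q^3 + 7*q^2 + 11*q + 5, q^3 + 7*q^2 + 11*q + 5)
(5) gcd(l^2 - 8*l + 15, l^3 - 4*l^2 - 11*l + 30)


(1) = n - 3
(2) = y + 2
(3) = b + 1/3
(4) = gcd((q + 1)^2*(q + 5), (q + 1)^2*(q + 5)) = q^3 + 7*q^2 + 11*q + 5
(5) = gcd((l - 5)*(l - 3), (l - 5)*(l - 2)*(l + 3)) = l - 5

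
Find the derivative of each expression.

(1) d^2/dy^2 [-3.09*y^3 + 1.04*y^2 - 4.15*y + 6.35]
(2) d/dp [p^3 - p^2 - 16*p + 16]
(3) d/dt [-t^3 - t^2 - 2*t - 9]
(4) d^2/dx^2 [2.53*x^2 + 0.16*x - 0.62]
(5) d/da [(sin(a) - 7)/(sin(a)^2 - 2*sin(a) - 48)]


(1) = 2.08 - 18.54*y
(2) = 3*p^2 - 2*p - 16
(3) = -3*t^2 - 2*t - 2
(4) = 5.06000000000000
(5) = (14*sin(a) + cos(a)^2 - 63)*cos(a)/((sin(a) - 8)^2*(sin(a) + 6)^2)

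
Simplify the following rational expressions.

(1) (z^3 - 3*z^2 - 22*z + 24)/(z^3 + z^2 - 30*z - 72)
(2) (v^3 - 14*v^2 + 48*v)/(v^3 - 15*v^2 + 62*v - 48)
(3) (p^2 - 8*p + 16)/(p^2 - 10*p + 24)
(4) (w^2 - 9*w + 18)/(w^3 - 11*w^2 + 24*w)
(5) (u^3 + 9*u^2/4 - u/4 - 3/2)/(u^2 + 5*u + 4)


(1) = (z - 1)/(z + 3)
(2) = v/(v - 1)
(3) = (p - 4)/(p - 6)
(4) = (w - 6)/(w^2 - 8*w)
(5) = (4*u^2 + 5*u - 6)/(4*u + 16)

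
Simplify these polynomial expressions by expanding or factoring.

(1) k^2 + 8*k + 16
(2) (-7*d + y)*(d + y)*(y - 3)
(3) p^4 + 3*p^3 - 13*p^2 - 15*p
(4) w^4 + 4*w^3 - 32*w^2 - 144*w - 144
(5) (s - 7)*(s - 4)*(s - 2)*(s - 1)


(1) = (k + 4)^2
(2) = -7*d^2*y + 21*d^2 - 6*d*y^2 + 18*d*y + y^3 - 3*y^2
(3) = p*(p - 3)*(p + 1)*(p + 5)
(4) = (w - 6)*(w + 2)^2*(w + 6)
(5) = s^4 - 14*s^3 + 63*s^2 - 106*s + 56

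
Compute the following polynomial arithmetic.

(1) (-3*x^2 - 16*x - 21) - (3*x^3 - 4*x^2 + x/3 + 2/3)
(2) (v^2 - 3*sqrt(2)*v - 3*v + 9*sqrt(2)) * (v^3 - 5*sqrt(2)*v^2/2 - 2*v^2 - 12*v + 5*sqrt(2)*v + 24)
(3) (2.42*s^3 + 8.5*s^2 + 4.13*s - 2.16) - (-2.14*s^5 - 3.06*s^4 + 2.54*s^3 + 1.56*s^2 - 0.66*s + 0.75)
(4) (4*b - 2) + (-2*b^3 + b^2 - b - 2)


(1) = -3*x^3 + x^2 - 49*x/3 - 65/3
(2) = v^5 - 11*sqrt(2)*v^4/2 - 5*v^4 + 9*v^3 + 55*sqrt(2)*v^3/2 - 15*v^2 + 3*sqrt(2)*v^2 - 180*sqrt(2)*v + 18*v + 216*sqrt(2)
(3) = 2.14*s^5 + 3.06*s^4 - 0.12*s^3 + 6.94*s^2 + 4.79*s - 2.91
(4) = -2*b^3 + b^2 + 3*b - 4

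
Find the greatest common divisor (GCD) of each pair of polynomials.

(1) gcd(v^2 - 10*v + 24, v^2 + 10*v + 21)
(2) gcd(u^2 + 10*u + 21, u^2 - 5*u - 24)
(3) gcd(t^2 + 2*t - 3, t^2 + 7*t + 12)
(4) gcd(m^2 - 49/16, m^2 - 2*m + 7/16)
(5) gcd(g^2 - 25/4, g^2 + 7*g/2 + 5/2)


(1) = gcd((v - 6)*(v - 4), (v + 3)*(v + 7)) = 1
(2) = u + 3
(3) = gcd((t - 1)*(t + 3), (t + 3)*(t + 4)) = t + 3
(4) = gcd((m - 7/4)*(m + 7/4), (m - 7/4)*(m - 1/4)) = m - 7/4
(5) = gcd((g - 5/2)*(g + 5/2), (g + 1)*(g + 5/2)) = g + 5/2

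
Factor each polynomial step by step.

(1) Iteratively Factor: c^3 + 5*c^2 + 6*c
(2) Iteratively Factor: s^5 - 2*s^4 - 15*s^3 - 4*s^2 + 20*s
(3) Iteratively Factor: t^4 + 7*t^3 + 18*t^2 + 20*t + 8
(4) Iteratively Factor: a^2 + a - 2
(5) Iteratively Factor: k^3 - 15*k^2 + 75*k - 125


(1) = (c + 2)*(c^2 + 3*c) = (c + 2)*(c + 3)*(c)
(2) = (s + 2)*(s^4 - 4*s^3 - 7*s^2 + 10*s) = s*(s + 2)*(s^3 - 4*s^2 - 7*s + 10) = s*(s - 5)*(s + 2)*(s^2 + s - 2) = s*(s - 5)*(s - 1)*(s + 2)*(s + 2)
(3) = (t + 2)*(t^3 + 5*t^2 + 8*t + 4) = (t + 1)*(t + 2)*(t^2 + 4*t + 4) = (t + 1)*(t + 2)^2*(t + 2)
(4) = (a - 1)*(a + 2)
(5) = (k - 5)*(k^2 - 10*k + 25) = (k - 5)^2*(k - 5)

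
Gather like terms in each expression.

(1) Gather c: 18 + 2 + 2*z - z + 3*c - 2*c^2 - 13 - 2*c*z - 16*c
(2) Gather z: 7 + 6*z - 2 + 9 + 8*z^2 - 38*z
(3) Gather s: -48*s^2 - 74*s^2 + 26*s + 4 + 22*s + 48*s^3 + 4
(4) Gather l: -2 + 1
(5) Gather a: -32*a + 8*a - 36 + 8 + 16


(1) = -2*c^2 + c*(-2*z - 13) + z + 7
(2) = 8*z^2 - 32*z + 14
(3) = 48*s^3 - 122*s^2 + 48*s + 8
(4) = -1
(5) = -24*a - 12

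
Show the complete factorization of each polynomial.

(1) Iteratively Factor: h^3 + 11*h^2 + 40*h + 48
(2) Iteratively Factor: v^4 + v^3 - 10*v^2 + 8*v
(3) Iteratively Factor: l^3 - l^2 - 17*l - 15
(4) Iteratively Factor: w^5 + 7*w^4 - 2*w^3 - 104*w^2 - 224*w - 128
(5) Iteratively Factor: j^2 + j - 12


(1) = (h + 4)*(h^2 + 7*h + 12) = (h + 3)*(h + 4)*(h + 4)
(2) = (v - 2)*(v^3 + 3*v^2 - 4*v) = v*(v - 2)*(v^2 + 3*v - 4) = v*(v - 2)*(v + 4)*(v - 1)
(3) = (l + 3)*(l^2 - 4*l - 5) = (l + 1)*(l + 3)*(l - 5)
(4) = (w + 4)*(w^4 + 3*w^3 - 14*w^2 - 48*w - 32) = (w - 4)*(w + 4)*(w^3 + 7*w^2 + 14*w + 8) = (w - 4)*(w + 1)*(w + 4)*(w^2 + 6*w + 8) = (w - 4)*(w + 1)*(w + 2)*(w + 4)*(w + 4)
(5) = (j - 3)*(j + 4)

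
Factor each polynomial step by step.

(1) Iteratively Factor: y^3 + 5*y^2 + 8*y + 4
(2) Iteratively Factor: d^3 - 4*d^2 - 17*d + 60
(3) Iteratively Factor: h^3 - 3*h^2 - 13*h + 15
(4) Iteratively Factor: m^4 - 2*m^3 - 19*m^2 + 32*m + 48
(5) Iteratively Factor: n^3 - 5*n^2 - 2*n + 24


(1) = (y + 1)*(y^2 + 4*y + 4) = (y + 1)*(y + 2)*(y + 2)
(2) = (d + 4)*(d^2 - 8*d + 15) = (d - 3)*(d + 4)*(d - 5)
(3) = (h - 5)*(h^2 + 2*h - 3) = (h - 5)*(h - 1)*(h + 3)
(4) = (m - 3)*(m^3 + m^2 - 16*m - 16) = (m - 3)*(m + 1)*(m^2 - 16) = (m - 4)*(m - 3)*(m + 1)*(m + 4)
(5) = (n + 2)*(n^2 - 7*n + 12) = (n - 4)*(n + 2)*(n - 3)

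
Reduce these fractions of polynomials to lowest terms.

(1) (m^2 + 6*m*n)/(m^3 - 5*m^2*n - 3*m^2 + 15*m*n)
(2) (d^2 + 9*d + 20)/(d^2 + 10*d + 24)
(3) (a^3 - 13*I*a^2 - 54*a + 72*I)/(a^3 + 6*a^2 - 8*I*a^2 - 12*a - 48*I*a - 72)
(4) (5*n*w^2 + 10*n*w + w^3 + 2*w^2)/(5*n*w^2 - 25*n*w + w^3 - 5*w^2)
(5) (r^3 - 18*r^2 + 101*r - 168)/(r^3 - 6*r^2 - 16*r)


(1) = (m + 6*n)/(m^2 - 5*m*n - 3*m + 15*n)
(2) = (d + 5)/(d + 6)
(3) = (a^2 - 7*I*a - 12)/(a^2 + a*(6 - 2*I) - 12*I)
(4) = (w + 2)/(w - 5)
(5) = (r^2 - 10*r + 21)/(r^2 + 2*r)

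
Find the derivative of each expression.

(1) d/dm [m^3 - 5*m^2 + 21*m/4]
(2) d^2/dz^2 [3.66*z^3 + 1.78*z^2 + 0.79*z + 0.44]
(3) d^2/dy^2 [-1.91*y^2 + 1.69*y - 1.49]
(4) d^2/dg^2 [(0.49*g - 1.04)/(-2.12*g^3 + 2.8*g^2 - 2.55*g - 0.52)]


(1) = 3*m^2 - 10*m + 21/4
(2) = 21.96*z + 3.56
(3) = -3.82000000000000
(4) = (-13.213536*g^5 + 73.541952*g^4 - 101.16036*g^3 + 89.137152*g^2 - 55.713216*g + 17.85316)/(9.528128*g^9 - 37.75296*g^8 + 84.24456*g^7 - 105.761536*g^6 + 82.81158*g^5 - 25.52388*g^4 - 3.975681*g^3 + 7.87254*g^2 + 2.06856*g + 0.140608)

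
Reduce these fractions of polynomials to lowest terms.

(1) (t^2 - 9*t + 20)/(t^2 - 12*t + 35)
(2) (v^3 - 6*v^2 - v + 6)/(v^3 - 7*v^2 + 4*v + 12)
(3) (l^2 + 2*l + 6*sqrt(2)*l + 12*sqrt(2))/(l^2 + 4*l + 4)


(1) = (t - 4)/(t - 7)
(2) = (v - 1)/(v - 2)
(3) = (l + 6*sqrt(2))/(l + 2)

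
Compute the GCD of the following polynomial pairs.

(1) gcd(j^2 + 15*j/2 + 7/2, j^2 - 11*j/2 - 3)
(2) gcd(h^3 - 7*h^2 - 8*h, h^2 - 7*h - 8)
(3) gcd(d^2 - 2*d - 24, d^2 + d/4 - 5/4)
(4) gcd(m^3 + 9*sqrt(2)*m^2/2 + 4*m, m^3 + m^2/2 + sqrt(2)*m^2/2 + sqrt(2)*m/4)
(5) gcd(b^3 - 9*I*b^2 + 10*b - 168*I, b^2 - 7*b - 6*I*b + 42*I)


(1) = gcd((j + 1/2)*(j + 7), (j - 6)*(j + 1/2)) = j + 1/2
(2) = gcd(h*(h - 8)*(h + 1), (h - 8)*(h + 1)) = h^2 - 7*h - 8
(3) = 1
(4) = gcd(m*(m + sqrt(2)/2)*(m + 4*sqrt(2)), m*(m + 1/2)*(m + sqrt(2)/2)) = m^2 + sqrt(2)*m/2
(5) = b - 6*I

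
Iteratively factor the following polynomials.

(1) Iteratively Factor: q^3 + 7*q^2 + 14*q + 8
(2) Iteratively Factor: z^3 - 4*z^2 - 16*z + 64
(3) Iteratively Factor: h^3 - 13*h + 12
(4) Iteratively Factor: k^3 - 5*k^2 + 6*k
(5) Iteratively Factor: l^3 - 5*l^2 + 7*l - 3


(1) = (q + 1)*(q^2 + 6*q + 8) = (q + 1)*(q + 2)*(q + 4)
(2) = (z - 4)*(z^2 - 16) = (z - 4)^2*(z + 4)
(3) = (h - 1)*(h^2 + h - 12) = (h - 1)*(h + 4)*(h - 3)
(4) = (k - 3)*(k^2 - 2*k) = k*(k - 3)*(k - 2)
(5) = (l - 3)*(l^2 - 2*l + 1) = (l - 3)*(l - 1)*(l - 1)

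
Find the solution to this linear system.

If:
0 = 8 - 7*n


Then:
n = 8/7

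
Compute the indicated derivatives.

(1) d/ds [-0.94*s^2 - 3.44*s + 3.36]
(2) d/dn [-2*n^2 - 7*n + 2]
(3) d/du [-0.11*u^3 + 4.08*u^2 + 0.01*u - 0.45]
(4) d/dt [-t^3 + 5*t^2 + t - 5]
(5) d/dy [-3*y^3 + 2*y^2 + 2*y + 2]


(1) = -1.88*s - 3.44
(2) = -4*n - 7
(3) = -0.33*u^2 + 8.16*u + 0.01
(4) = -3*t^2 + 10*t + 1
(5) = -9*y^2 + 4*y + 2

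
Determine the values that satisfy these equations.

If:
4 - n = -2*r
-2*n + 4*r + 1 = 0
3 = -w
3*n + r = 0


Then:
No Solution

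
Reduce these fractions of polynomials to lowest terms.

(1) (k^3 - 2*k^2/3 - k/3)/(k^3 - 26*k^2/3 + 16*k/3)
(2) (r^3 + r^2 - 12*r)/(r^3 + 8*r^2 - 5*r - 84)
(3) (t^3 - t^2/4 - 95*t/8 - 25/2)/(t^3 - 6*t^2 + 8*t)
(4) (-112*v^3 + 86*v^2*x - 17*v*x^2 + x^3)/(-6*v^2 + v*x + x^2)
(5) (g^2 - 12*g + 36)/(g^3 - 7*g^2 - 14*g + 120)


(1) = (3*k^2 - 2*k - 1)/(3*k^2 - 26*k + 16)
(2) = r/(r + 7)
(3) = (8*t^2 + 30*t + 25)/(8*t^2 - 16*t)
(4) = (56*v^2 - 15*v*x + x^2)/(3*v + x)
(5) = (g - 6)/(g^2 - g - 20)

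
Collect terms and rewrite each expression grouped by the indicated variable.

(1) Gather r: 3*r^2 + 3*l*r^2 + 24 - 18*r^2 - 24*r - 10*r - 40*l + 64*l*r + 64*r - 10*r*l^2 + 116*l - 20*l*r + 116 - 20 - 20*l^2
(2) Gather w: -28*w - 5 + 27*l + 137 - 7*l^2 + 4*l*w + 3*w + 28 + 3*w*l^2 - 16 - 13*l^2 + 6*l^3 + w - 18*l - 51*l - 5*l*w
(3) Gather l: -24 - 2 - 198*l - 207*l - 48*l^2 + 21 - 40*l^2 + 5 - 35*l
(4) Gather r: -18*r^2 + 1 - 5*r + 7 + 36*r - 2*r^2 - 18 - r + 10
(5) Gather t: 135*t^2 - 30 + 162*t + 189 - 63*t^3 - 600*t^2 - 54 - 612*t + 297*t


(1) = -20*l^2 + 76*l + r^2*(3*l - 15) + r*(-10*l^2 + 44*l + 30) + 120
(2) = 6*l^3 - 20*l^2 - 42*l + w*(3*l^2 - l - 24) + 144
(3) = -88*l^2 - 440*l
(4) = -20*r^2 + 30*r
(5) = -63*t^3 - 465*t^2 - 153*t + 105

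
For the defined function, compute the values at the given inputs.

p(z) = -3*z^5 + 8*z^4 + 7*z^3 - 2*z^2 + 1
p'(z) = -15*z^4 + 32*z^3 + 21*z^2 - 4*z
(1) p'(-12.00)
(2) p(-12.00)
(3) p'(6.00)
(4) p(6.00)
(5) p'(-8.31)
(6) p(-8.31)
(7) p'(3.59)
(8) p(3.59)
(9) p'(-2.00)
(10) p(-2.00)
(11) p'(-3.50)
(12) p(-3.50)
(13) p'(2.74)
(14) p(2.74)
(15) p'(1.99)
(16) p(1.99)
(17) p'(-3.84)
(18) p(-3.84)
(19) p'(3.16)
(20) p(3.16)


(1) = -363264.00
(2) = 900001.00
(3) = -11796.00
(4) = -11519.00
(5) = -88411.15
(6) = 152880.67
(7) = -754.67
(8) = -161.00
(9) = -404.00
(10) = 161.00
(11) = -3351.69
(12) = 2452.53
(13) = -40.49
(14) = 117.58
(15) = 92.15
(16) = 80.08
(17) = -4748.41
(18) = 3819.43
(19) = -288.88
(20) = 54.34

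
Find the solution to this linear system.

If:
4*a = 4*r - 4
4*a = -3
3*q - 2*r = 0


Then:
a = -3/4
q = 1/6
r = 1/4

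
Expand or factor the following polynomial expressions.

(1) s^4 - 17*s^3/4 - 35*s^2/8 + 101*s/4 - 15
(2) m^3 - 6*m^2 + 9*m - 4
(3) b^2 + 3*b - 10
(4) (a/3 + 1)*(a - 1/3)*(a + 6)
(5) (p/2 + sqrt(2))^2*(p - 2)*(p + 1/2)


(1) = (s - 4)*(s - 2)*(s - 3/4)*(s + 5/2)
(2) = (m - 4)*(m - 1)^2
(3) = (b - 2)*(b + 5)
(4) = a^3/3 + 26*a^2/9 + 5*a - 2
(5) = p^4/4 - 3*p^3/8 + sqrt(2)*p^3 - 3*sqrt(2)*p^2/2 + 7*p^2/4 - 3*p - sqrt(2)*p - 2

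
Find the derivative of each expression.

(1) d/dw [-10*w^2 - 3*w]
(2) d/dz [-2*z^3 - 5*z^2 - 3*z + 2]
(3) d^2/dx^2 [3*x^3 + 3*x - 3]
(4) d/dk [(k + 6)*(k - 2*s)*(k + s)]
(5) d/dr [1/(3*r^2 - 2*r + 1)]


(1) = -20*w - 3
(2) = -6*z^2 - 10*z - 3
(3) = 18*x
(4) = 3*k^2 - 2*k*s + 12*k - 2*s^2 - 6*s
(5) = 2*(1 - 3*r)/(3*r^2 - 2*r + 1)^2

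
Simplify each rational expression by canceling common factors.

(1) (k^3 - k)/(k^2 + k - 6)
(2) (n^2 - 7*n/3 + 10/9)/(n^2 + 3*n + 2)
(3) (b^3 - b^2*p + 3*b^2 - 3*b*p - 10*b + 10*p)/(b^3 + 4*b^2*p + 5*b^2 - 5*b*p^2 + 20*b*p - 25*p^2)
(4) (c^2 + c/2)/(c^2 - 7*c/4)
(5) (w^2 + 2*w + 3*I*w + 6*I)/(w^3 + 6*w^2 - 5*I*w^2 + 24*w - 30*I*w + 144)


(1) = (k^3 - k)/(k^2 + k - 6)
(2) = (9*n^2 - 21*n + 10)/(9*n^2 + 27*n + 18)
(3) = (b - 2)/(b + 5*p)
(4) = (4*c + 2)/(4*c - 7)
(5) = (w + 2)/(w^2 + w*(6 - 8*I) - 48*I)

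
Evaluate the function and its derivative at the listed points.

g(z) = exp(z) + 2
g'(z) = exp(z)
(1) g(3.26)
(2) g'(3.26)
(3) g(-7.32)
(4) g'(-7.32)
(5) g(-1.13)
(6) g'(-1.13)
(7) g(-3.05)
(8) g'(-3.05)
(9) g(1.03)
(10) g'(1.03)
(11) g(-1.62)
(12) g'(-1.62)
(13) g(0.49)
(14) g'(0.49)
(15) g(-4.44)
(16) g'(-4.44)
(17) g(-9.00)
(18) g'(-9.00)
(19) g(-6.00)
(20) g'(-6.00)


(1) = 28.05
(2) = 26.05
(3) = 2.00
(4) = 0.00
(5) = 2.32
(6) = 0.32
(7) = 2.05
(8) = 0.05
(9) = 4.80
(10) = 2.80
(11) = 2.20
(12) = 0.20
(13) = 3.63
(14) = 1.63
(15) = 2.01
(16) = 0.01
(17) = 2.00
(18) = 0.00
(19) = 2.00
(20) = 0.00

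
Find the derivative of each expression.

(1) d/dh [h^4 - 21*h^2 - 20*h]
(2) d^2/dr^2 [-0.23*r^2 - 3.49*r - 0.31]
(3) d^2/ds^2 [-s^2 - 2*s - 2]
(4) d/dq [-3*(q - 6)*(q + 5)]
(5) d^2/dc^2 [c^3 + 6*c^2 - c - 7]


(1) = 4*h^3 - 42*h - 20
(2) = -0.460000000000000
(3) = -2
(4) = 3 - 6*q
(5) = 6*c + 12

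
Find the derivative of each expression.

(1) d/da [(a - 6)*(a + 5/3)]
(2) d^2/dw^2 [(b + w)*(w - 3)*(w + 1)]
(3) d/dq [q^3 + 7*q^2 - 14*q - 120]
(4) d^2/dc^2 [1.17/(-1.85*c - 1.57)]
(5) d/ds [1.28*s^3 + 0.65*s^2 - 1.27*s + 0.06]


(1) = 2*a - 13/3
(2) = 2*b + 6*w - 4
(3) = 3*q^2 + 14*q - 14
(4) = -8.00865/(1.85*c + 1.57)^3
(5) = 3.84*s^2 + 1.3*s - 1.27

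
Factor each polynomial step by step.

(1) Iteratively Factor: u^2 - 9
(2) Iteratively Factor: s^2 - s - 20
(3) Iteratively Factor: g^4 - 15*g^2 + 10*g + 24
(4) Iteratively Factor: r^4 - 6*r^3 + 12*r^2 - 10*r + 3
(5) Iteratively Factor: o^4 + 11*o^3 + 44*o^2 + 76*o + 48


(1) = (u - 3)*(u + 3)
(2) = (s - 5)*(s + 4)
(3) = (g + 1)*(g^3 - g^2 - 14*g + 24) = (g - 2)*(g + 1)*(g^2 + g - 12) = (g - 3)*(g - 2)*(g + 1)*(g + 4)
(4) = (r - 3)*(r^3 - 3*r^2 + 3*r - 1) = (r - 3)*(r - 1)*(r^2 - 2*r + 1) = (r - 3)*(r - 1)^2*(r - 1)
(5) = (o + 2)*(o^3 + 9*o^2 + 26*o + 24) = (o + 2)^2*(o^2 + 7*o + 12) = (o + 2)^2*(o + 4)*(o + 3)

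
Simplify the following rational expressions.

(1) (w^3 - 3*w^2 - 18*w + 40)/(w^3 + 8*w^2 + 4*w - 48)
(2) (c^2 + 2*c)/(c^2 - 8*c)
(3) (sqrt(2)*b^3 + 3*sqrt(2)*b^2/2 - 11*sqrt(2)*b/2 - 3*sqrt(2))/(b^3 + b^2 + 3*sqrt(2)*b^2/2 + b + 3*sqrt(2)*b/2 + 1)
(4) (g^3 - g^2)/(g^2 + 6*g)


(1) = (w - 5)/(w + 6)
(2) = (c + 2)/(c - 8)
(3) = (4*sqrt(2)*b^3 + 6*sqrt(2)*b^2 - 22*sqrt(2)*b - 12*sqrt(2))/(4*b^3 + b^2*(4 + 6*sqrt(2)) + b*(4 + 6*sqrt(2)) + 4)
(4) = (g^2 - g)/(g + 6)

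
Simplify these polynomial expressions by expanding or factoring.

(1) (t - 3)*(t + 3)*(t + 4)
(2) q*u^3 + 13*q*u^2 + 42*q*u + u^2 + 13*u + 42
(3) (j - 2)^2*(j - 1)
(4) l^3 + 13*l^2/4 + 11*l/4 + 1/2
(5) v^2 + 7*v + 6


(1) = t^3 + 4*t^2 - 9*t - 36
(2) = (u + 6)*(u + 7)*(q*u + 1)
(3) = j^3 - 5*j^2 + 8*j - 4
(4) = (l + 1/4)*(l + 1)*(l + 2)
(5) = (v + 1)*(v + 6)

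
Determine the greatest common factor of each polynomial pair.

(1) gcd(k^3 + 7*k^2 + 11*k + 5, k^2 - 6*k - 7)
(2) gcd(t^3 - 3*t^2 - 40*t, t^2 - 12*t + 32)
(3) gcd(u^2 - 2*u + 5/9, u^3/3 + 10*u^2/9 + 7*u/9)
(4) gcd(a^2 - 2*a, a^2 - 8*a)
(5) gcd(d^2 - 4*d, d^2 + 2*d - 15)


(1) = gcd((k + 1)^2*(k + 5), (k - 7)*(k + 1)) = k + 1
(2) = gcd(t*(t - 8)*(t + 5), (t - 8)*(t - 4)) = t - 8
(3) = gcd((u - 5/3)*(u - 1/3), u*(u/3 + 1/3)*(u + 7/3)) = 1
(4) = a
(5) = 1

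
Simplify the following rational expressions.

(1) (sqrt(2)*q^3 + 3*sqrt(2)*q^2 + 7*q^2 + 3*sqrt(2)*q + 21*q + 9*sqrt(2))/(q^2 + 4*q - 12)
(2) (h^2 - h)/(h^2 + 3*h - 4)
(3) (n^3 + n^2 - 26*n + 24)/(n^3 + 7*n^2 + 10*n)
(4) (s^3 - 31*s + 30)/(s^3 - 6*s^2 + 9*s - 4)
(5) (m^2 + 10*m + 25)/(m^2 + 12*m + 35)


(1) = (sqrt(2)*q^3 + q^2*(3*sqrt(2) + 7) + q*(3*sqrt(2) + 21) + 9*sqrt(2))/(q^2 + 4*q - 12)
(2) = h/(h + 4)
(3) = (n^3 + n^2 - 26*n + 24)/(n^3 + 7*n^2 + 10*n)
(4) = (s^2 + s - 30)/(s^2 - 5*s + 4)
(5) = (m + 5)/(m + 7)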